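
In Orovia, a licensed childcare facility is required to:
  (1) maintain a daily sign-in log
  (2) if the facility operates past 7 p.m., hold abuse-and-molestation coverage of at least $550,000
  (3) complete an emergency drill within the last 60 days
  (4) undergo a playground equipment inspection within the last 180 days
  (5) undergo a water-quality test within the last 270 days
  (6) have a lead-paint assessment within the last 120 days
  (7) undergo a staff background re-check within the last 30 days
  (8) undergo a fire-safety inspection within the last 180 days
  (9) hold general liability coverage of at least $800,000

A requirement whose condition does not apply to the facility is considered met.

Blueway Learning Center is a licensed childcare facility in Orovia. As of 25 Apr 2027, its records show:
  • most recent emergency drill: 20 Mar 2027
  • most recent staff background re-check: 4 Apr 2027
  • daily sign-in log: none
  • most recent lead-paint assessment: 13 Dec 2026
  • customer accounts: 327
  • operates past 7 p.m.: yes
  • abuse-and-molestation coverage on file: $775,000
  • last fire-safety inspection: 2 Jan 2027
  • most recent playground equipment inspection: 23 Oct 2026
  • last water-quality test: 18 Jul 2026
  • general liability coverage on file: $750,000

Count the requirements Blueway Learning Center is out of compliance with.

5

1. daily sign-in log absent → not met
2. condition 'operates past 7 p.m.' holds; abuse-and-molestation coverage $775,000 ≥ $550,000 → met
3. emergency drill 36 days ago vs limit 60 → met
4. playground equipment inspection 184 days ago vs limit 180 → not met
5. water-quality test 281 days ago vs limit 270 → not met
6. lead-paint assessment 133 days ago vs limit 120 → not met
7. staff background re-check 21 days ago vs limit 30 → met
8. fire-safety inspection 113 days ago vs limit 180 → met
9. general liability coverage $750,000 < $800,000 → not met
Not met: 5 of 9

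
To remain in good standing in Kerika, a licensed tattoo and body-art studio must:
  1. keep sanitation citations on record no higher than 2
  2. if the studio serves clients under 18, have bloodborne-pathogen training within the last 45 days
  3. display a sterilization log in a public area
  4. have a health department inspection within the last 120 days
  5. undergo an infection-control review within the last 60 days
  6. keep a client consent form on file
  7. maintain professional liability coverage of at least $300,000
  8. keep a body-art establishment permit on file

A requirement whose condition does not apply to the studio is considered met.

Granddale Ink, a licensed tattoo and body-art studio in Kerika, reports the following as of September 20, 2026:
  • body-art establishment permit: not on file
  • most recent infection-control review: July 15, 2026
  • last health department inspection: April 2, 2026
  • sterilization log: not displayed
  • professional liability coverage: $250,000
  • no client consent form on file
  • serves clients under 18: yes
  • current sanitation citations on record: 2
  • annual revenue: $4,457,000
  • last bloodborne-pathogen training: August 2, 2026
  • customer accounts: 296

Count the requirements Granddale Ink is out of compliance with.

7

1. sanitation citations on record 2 ≤ 2 → met
2. condition 'serves clients under 18' holds; bloodborne-pathogen training 49 days ago vs limit 45 → not met
3. sterilization log absent → not met
4. health department inspection 171 days ago vs limit 120 → not met
5. infection-control review 67 days ago vs limit 60 → not met
6. client consent form absent → not met
7. professional liability coverage $250,000 < $300,000 → not met
8. body-art establishment permit absent → not met
Not met: 7 of 8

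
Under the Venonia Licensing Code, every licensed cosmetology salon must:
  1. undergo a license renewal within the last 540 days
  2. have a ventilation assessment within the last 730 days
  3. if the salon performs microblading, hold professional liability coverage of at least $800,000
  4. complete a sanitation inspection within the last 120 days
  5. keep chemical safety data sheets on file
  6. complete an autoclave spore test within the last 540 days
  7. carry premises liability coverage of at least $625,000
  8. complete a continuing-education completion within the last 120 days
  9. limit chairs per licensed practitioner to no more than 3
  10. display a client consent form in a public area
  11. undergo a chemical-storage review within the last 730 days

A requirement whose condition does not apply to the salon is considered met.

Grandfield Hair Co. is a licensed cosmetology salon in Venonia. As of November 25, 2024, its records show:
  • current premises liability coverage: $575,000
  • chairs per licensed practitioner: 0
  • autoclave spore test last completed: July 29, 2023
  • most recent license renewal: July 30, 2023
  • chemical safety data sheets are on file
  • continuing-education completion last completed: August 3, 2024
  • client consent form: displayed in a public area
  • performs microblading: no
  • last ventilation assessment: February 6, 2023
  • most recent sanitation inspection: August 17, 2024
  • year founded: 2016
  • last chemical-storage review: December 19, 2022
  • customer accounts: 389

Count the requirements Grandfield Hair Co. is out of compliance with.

1. license renewal 484 days ago vs limit 540 → met
2. ventilation assessment 658 days ago vs limit 730 → met
3. condition 'performs microblading' does not hold → requirement n/a → met
4. sanitation inspection 100 days ago vs limit 120 → met
5. chemical safety data sheets present → met
6. autoclave spore test 485 days ago vs limit 540 → met
7. premises liability coverage $575,000 < $625,000 → not met
8. continuing-education completion 114 days ago vs limit 120 → met
9. chairs per licensed practitioner 0 ≤ 3 → met
10. client consent form present → met
11. chemical-storage review 707 days ago vs limit 730 → met
Not met: 1 of 11

1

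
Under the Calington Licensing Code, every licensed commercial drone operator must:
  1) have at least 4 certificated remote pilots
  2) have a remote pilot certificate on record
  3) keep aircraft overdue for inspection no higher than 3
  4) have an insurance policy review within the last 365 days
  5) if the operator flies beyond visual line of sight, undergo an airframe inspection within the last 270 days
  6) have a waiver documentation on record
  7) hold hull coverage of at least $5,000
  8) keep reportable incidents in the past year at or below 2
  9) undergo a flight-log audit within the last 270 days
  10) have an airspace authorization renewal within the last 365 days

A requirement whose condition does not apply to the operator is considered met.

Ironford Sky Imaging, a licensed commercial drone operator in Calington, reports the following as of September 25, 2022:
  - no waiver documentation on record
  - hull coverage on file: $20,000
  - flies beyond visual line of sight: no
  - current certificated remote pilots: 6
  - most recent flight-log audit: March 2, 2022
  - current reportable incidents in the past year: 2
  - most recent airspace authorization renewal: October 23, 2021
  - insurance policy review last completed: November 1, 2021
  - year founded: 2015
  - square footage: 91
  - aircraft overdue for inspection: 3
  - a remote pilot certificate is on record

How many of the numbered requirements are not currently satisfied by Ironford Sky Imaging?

1. certificated remote pilots 6 ≥ 4 → met
2. remote pilot certificate present → met
3. aircraft overdue for inspection 3 ≤ 3 → met
4. insurance policy review 328 days ago vs limit 365 → met
5. condition 'flies beyond visual line of sight' does not hold → requirement n/a → met
6. waiver documentation absent → not met
7. hull coverage $20,000 ≥ $5,000 → met
8. reportable incidents in the past year 2 ≤ 2 → met
9. flight-log audit 207 days ago vs limit 270 → met
10. airspace authorization renewal 337 days ago vs limit 365 → met
Not met: 1 of 10

1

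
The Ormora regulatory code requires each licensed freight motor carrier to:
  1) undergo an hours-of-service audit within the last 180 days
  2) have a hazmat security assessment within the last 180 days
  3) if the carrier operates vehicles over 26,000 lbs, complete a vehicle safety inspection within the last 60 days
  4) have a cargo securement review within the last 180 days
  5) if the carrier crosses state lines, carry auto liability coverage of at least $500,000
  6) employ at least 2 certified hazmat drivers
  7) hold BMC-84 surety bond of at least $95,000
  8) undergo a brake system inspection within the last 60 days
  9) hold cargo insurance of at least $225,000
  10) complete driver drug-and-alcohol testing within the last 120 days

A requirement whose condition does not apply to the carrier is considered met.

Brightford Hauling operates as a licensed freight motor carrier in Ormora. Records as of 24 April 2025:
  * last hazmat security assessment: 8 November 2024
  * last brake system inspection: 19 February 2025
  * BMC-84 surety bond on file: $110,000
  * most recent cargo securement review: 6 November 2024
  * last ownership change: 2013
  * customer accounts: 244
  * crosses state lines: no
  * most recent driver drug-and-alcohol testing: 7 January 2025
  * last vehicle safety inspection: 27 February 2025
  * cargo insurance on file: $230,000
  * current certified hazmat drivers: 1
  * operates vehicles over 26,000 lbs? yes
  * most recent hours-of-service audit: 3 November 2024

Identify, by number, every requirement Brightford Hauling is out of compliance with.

1. hours-of-service audit 172 days ago vs limit 180 → met
2. hazmat security assessment 167 days ago vs limit 180 → met
3. condition 'operates vehicles over 26,000 lbs' holds; vehicle safety inspection 56 days ago vs limit 60 → met
4. cargo securement review 169 days ago vs limit 180 → met
5. condition 'crosses state lines' does not hold → requirement n/a → met
6. certified hazmat drivers 1 < 2 → not met
7. BMC-84 surety bond $110,000 ≥ $95,000 → met
8. brake system inspection 64 days ago vs limit 60 → not met
9. cargo insurance $230,000 ≥ $225,000 → met
10. driver drug-and-alcohol testing 107 days ago vs limit 120 → met
Not met: 6, 8

6, 8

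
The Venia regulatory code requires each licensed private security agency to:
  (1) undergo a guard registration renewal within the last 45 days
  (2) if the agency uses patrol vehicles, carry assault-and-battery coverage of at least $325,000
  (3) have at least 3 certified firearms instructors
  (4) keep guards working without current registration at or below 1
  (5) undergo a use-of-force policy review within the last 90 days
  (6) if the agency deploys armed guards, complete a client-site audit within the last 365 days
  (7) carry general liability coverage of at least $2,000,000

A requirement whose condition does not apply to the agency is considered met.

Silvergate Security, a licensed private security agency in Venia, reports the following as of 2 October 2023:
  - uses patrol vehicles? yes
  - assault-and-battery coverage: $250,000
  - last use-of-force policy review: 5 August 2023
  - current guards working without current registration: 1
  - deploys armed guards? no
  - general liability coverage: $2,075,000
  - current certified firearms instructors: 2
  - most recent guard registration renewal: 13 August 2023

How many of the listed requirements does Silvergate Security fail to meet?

3

1. guard registration renewal 50 days ago vs limit 45 → not met
2. condition 'uses patrol vehicles' holds; assault-and-battery coverage $250,000 < $325,000 → not met
3. certified firearms instructors 2 < 3 → not met
4. guards working without current registration 1 ≤ 1 → met
5. use-of-force policy review 58 days ago vs limit 90 → met
6. condition 'deploys armed guards' does not hold → requirement n/a → met
7. general liability coverage $2,075,000 ≥ $2,000,000 → met
Not met: 3 of 7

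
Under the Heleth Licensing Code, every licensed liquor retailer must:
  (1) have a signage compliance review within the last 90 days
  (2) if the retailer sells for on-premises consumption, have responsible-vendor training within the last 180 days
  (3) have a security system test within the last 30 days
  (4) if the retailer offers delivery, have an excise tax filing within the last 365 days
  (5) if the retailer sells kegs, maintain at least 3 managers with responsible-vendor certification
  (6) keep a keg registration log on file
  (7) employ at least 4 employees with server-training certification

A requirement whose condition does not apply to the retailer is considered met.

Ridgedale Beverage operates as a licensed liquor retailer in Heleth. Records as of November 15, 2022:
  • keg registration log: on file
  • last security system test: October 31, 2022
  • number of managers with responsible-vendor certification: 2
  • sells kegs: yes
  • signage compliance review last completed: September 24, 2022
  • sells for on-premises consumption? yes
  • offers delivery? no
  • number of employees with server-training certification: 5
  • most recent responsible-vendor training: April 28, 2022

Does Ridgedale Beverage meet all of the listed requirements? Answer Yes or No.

No

1. signage compliance review 52 days ago vs limit 90 → met
2. condition 'sells for on-premises consumption' holds; responsible-vendor training 201 days ago vs limit 180 → not met
3. security system test 15 days ago vs limit 30 → met
4. condition 'offers delivery' does not hold → requirement n/a → met
5. condition 'sells kegs' holds; managers with responsible-vendor certification 2 < 3 → not met
6. keg registration log present → met
7. employees with server-training certification 5 ≥ 4 → met
Not met: 2, 5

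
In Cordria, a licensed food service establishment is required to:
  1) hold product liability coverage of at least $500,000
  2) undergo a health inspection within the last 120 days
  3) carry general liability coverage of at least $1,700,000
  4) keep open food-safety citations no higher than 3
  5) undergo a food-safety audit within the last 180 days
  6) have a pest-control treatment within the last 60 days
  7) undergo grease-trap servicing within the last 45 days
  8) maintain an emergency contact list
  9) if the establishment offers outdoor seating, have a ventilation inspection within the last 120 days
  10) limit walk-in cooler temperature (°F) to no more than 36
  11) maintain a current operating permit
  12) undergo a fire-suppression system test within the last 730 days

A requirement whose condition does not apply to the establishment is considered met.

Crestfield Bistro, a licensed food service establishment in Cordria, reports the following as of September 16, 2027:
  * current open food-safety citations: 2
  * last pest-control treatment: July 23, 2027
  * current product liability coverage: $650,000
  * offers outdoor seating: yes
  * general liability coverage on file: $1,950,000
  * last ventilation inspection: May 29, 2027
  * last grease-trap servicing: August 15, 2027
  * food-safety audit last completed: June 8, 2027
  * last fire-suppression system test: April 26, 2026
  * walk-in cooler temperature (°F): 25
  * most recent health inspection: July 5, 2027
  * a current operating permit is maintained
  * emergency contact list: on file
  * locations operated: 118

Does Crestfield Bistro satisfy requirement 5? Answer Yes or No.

Yes

5. food-safety audit 100 days ago vs limit 180 → met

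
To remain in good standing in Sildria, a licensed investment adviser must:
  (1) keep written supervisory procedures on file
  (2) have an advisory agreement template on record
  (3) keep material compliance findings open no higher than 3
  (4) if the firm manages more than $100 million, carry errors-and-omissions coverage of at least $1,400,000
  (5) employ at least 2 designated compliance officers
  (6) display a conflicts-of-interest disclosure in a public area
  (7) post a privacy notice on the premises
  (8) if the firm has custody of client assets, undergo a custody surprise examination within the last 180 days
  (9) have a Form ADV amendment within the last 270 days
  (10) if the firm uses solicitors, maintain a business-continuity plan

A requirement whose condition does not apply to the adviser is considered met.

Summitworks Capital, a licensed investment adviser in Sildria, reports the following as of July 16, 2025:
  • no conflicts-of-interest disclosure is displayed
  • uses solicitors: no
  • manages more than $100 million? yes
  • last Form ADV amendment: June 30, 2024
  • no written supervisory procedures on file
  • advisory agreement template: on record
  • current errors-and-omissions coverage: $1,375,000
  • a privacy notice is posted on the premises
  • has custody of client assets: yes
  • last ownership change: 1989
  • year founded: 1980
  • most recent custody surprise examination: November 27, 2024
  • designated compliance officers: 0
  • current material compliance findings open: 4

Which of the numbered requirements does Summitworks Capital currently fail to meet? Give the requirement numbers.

1, 3, 4, 5, 6, 8, 9

1. written supervisory procedures absent → not met
2. advisory agreement template present → met
3. material compliance findings open 4 > 3 → not met
4. condition 'manages more than $100 million' holds; errors-and-omissions coverage $1,375,000 < $1,400,000 → not met
5. designated compliance officers 0 < 2 → not met
6. conflicts-of-interest disclosure absent → not met
7. privacy notice present → met
8. condition 'has custody of client assets' holds; custody surprise examination 231 days ago vs limit 180 → not met
9. Form ADV amendment 381 days ago vs limit 270 → not met
10. condition 'uses solicitors' does not hold → requirement n/a → met
Not met: 1, 3, 4, 5, 6, 8, 9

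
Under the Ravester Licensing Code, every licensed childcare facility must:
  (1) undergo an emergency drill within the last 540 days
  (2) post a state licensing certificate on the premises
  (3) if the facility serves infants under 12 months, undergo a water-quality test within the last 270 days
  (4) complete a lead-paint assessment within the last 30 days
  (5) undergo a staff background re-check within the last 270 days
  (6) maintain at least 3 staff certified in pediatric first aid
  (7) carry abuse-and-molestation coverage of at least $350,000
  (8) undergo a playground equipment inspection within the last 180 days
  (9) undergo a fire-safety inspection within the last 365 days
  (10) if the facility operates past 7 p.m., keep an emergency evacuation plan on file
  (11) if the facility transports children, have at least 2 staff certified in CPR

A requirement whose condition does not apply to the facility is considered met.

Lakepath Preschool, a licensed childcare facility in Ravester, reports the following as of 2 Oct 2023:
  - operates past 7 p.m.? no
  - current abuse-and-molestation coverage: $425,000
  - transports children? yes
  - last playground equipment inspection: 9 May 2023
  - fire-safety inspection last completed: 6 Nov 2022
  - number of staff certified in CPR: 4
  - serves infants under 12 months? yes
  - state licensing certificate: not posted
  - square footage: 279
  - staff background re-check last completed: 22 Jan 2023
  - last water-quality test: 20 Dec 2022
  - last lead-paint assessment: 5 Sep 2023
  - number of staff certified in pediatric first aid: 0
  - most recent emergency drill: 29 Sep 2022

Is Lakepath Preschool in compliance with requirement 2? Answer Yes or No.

2. state licensing certificate absent → not met

No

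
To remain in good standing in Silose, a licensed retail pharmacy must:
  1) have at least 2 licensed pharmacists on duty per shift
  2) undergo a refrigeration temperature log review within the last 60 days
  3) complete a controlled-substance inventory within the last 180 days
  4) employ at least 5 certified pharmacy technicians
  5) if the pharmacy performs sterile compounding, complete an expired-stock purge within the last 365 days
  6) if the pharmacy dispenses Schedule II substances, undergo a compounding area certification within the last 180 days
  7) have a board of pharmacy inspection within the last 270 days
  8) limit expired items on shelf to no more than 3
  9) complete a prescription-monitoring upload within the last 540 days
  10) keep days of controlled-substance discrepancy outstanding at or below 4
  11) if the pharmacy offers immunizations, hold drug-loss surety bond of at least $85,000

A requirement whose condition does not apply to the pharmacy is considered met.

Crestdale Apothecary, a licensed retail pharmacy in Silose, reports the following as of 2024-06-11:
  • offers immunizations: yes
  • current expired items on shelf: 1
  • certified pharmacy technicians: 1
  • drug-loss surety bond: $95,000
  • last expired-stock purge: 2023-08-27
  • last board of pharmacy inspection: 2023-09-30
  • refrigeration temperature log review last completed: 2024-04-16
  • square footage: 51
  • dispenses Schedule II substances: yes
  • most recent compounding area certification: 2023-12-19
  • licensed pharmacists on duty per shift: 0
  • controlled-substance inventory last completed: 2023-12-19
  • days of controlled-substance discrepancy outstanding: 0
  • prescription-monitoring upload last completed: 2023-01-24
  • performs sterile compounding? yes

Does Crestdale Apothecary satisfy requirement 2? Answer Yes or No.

Yes

2. refrigeration temperature log review 56 days ago vs limit 60 → met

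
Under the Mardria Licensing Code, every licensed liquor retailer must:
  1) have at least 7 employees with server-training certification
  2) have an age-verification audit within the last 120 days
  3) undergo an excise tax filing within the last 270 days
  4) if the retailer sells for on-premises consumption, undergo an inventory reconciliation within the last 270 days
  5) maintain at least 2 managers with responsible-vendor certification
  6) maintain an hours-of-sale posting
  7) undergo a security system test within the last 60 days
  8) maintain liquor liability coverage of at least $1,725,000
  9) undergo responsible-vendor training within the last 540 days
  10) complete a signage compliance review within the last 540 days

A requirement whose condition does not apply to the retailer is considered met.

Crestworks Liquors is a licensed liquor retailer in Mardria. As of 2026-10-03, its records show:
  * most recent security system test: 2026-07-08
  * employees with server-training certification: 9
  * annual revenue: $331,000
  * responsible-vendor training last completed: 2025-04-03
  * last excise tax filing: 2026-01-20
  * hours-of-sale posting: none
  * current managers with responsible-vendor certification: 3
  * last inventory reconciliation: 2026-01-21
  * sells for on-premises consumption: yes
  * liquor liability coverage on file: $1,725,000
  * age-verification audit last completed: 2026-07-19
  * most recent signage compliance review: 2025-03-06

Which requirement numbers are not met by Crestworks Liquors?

6, 7, 9, 10

1. employees with server-training certification 9 ≥ 7 → met
2. age-verification audit 76 days ago vs limit 120 → met
3. excise tax filing 256 days ago vs limit 270 → met
4. condition 'sells for on-premises consumption' holds; inventory reconciliation 255 days ago vs limit 270 → met
5. managers with responsible-vendor certification 3 ≥ 2 → met
6. hours-of-sale posting absent → not met
7. security system test 87 days ago vs limit 60 → not met
8. liquor liability coverage $1,725,000 ≥ $1,725,000 → met
9. responsible-vendor training 548 days ago vs limit 540 → not met
10. signage compliance review 576 days ago vs limit 540 → not met
Not met: 6, 7, 9, 10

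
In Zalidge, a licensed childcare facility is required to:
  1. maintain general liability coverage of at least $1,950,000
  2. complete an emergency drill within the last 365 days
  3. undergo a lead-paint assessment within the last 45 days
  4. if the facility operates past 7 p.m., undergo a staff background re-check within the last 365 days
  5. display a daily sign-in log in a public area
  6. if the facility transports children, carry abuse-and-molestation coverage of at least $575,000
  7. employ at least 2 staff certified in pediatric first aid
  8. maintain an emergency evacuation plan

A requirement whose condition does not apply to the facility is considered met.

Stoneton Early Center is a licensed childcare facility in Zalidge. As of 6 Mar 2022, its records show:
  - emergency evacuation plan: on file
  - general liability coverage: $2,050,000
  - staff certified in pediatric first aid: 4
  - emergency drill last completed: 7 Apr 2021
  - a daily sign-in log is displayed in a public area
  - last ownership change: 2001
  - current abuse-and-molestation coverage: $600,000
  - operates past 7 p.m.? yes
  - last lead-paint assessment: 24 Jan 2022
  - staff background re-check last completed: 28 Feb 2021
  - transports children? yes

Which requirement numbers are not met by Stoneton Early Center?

1. general liability coverage $2,050,000 ≥ $1,950,000 → met
2. emergency drill 333 days ago vs limit 365 → met
3. lead-paint assessment 41 days ago vs limit 45 → met
4. condition 'operates past 7 p.m.' holds; staff background re-check 371 days ago vs limit 365 → not met
5. daily sign-in log present → met
6. condition 'transports children' holds; abuse-and-molestation coverage $600,000 ≥ $575,000 → met
7. staff certified in pediatric first aid 4 ≥ 2 → met
8. emergency evacuation plan present → met
Not met: 4

4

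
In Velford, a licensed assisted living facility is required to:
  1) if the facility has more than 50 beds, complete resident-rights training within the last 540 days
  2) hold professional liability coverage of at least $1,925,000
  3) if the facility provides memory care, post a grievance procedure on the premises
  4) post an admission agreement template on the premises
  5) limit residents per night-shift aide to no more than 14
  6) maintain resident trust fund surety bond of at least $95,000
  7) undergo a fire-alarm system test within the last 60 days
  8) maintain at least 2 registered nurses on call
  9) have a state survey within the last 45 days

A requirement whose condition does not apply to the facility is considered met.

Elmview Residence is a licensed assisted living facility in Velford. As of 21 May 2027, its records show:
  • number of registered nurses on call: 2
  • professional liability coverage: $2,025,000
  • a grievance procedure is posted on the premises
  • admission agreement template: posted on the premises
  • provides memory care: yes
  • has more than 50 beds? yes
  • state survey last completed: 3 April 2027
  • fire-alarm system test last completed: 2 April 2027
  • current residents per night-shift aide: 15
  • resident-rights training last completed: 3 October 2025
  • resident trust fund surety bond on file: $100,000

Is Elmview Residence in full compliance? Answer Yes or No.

No

1. condition 'has more than 50 beds' holds; resident-rights training 595 days ago vs limit 540 → not met
2. professional liability coverage $2,025,000 ≥ $1,925,000 → met
3. condition 'provides memory care' holds; grievance procedure present → met
4. admission agreement template present → met
5. residents per night-shift aide 15 > 14 → not met
6. resident trust fund surety bond $100,000 ≥ $95,000 → met
7. fire-alarm system test 49 days ago vs limit 60 → met
8. registered nurses on call 2 ≥ 2 → met
9. state survey 48 days ago vs limit 45 → not met
Not met: 1, 5, 9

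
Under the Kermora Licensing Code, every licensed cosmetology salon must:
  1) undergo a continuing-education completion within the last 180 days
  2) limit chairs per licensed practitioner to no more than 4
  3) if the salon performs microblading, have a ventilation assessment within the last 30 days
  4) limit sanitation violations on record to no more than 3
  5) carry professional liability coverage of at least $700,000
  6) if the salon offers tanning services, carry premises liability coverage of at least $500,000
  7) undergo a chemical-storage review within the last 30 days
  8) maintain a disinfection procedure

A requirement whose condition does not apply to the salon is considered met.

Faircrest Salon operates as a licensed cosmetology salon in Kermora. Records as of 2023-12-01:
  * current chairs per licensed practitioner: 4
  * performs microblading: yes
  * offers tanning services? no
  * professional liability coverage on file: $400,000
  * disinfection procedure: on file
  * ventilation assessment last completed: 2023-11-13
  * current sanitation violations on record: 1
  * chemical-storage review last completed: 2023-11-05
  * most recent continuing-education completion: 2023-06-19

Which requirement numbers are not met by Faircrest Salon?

1. continuing-education completion 165 days ago vs limit 180 → met
2. chairs per licensed practitioner 4 ≤ 4 → met
3. condition 'performs microblading' holds; ventilation assessment 18 days ago vs limit 30 → met
4. sanitation violations on record 1 ≤ 3 → met
5. professional liability coverage $400,000 < $700,000 → not met
6. condition 'offers tanning services' does not hold → requirement n/a → met
7. chemical-storage review 26 days ago vs limit 30 → met
8. disinfection procedure present → met
Not met: 5

5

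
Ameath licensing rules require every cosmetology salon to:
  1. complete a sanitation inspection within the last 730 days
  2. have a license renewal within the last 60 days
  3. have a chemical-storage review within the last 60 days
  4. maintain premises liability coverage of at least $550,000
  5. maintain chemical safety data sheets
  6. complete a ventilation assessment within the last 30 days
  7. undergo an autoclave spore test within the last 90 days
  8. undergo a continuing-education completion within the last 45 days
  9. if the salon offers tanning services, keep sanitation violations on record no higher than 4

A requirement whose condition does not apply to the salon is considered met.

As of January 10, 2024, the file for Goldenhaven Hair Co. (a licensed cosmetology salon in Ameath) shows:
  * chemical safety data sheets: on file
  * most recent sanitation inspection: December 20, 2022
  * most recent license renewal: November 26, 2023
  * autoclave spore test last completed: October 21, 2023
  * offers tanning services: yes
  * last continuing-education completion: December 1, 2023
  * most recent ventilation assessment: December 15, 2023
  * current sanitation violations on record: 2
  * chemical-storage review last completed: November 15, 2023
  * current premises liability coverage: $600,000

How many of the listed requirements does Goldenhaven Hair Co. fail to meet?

1. sanitation inspection 386 days ago vs limit 730 → met
2. license renewal 45 days ago vs limit 60 → met
3. chemical-storage review 56 days ago vs limit 60 → met
4. premises liability coverage $600,000 ≥ $550,000 → met
5. chemical safety data sheets present → met
6. ventilation assessment 26 days ago vs limit 30 → met
7. autoclave spore test 81 days ago vs limit 90 → met
8. continuing-education completion 40 days ago vs limit 45 → met
9. condition 'offers tanning services' holds; sanitation violations on record 2 ≤ 4 → met
Not met: 0 of 9

0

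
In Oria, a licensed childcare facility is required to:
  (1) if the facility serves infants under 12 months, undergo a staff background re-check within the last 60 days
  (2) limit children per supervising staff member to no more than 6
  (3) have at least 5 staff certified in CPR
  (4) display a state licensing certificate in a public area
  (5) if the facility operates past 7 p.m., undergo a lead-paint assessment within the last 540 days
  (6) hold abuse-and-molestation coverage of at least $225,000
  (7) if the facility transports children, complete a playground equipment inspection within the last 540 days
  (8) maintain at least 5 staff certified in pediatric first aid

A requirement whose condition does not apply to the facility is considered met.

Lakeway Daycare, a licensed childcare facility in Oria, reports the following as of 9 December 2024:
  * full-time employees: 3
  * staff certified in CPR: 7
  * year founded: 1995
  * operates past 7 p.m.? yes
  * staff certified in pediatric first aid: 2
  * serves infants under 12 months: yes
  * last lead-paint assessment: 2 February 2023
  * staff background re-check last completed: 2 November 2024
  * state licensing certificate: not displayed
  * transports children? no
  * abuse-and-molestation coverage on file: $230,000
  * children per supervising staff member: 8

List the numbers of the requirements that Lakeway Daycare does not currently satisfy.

2, 4, 5, 8

1. condition 'serves infants under 12 months' holds; staff background re-check 37 days ago vs limit 60 → met
2. children per supervising staff member 8 > 6 → not met
3. staff certified in CPR 7 ≥ 5 → met
4. state licensing certificate absent → not met
5. condition 'operates past 7 p.m.' holds; lead-paint assessment 676 days ago vs limit 540 → not met
6. abuse-and-molestation coverage $230,000 ≥ $225,000 → met
7. condition 'transports children' does not hold → requirement n/a → met
8. staff certified in pediatric first aid 2 < 5 → not met
Not met: 2, 4, 5, 8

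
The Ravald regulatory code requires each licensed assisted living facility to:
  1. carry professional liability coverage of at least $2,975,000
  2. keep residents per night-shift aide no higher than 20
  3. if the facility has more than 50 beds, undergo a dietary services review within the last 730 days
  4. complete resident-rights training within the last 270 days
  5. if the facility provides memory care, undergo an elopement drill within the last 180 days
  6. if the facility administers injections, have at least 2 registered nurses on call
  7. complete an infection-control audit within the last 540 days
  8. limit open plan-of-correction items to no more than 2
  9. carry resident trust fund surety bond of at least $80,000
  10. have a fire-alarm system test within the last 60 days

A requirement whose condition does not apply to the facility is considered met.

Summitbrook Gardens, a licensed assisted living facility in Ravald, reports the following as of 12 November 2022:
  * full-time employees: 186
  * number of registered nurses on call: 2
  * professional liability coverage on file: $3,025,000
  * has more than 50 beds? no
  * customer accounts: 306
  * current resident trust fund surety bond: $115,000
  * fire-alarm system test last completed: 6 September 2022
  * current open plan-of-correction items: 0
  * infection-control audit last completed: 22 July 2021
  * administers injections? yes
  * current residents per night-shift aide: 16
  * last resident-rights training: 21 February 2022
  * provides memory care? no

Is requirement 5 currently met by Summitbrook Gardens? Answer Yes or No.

5. condition 'provides memory care' does not hold → requirement n/a → met

Yes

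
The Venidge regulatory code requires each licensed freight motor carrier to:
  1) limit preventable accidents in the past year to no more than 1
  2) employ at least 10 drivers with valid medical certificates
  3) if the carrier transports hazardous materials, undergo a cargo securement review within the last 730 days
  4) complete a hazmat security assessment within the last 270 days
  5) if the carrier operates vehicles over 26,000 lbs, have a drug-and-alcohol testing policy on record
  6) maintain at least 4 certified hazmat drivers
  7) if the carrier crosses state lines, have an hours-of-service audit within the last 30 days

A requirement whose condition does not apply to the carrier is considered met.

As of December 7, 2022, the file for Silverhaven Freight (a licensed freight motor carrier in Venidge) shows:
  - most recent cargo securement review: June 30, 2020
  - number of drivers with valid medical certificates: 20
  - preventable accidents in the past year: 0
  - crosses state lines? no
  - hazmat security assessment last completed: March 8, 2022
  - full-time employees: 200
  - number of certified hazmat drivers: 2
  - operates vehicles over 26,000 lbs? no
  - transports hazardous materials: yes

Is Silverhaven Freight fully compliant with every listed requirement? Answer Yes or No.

1. preventable accidents in the past year 0 ≤ 1 → met
2. drivers with valid medical certificates 20 ≥ 10 → met
3. condition 'transports hazardous materials' holds; cargo securement review 890 days ago vs limit 730 → not met
4. hazmat security assessment 274 days ago vs limit 270 → not met
5. condition 'operates vehicles over 26,000 lbs' does not hold → requirement n/a → met
6. certified hazmat drivers 2 < 4 → not met
7. condition 'crosses state lines' does not hold → requirement n/a → met
Not met: 3, 4, 6

No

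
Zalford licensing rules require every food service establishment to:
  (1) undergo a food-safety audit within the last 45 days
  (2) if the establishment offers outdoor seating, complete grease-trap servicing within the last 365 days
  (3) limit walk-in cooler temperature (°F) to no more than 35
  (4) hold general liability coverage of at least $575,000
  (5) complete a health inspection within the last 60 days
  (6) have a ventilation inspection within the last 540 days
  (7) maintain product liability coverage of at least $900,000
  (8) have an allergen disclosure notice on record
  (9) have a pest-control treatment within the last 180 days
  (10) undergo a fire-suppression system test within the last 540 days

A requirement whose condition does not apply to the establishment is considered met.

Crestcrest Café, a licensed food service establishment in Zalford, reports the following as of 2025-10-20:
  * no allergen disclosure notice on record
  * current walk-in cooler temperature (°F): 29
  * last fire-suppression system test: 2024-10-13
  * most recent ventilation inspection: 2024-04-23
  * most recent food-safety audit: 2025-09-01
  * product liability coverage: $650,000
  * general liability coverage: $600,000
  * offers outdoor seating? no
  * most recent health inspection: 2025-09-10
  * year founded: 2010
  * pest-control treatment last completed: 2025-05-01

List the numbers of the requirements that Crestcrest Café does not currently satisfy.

1. food-safety audit 49 days ago vs limit 45 → not met
2. condition 'offers outdoor seating' does not hold → requirement n/a → met
3. walk-in cooler temperature (°F) 29 ≤ 35 → met
4. general liability coverage $600,000 ≥ $575,000 → met
5. health inspection 40 days ago vs limit 60 → met
6. ventilation inspection 545 days ago vs limit 540 → not met
7. product liability coverage $650,000 < $900,000 → not met
8. allergen disclosure notice absent → not met
9. pest-control treatment 172 days ago vs limit 180 → met
10. fire-suppression system test 372 days ago vs limit 540 → met
Not met: 1, 6, 7, 8

1, 6, 7, 8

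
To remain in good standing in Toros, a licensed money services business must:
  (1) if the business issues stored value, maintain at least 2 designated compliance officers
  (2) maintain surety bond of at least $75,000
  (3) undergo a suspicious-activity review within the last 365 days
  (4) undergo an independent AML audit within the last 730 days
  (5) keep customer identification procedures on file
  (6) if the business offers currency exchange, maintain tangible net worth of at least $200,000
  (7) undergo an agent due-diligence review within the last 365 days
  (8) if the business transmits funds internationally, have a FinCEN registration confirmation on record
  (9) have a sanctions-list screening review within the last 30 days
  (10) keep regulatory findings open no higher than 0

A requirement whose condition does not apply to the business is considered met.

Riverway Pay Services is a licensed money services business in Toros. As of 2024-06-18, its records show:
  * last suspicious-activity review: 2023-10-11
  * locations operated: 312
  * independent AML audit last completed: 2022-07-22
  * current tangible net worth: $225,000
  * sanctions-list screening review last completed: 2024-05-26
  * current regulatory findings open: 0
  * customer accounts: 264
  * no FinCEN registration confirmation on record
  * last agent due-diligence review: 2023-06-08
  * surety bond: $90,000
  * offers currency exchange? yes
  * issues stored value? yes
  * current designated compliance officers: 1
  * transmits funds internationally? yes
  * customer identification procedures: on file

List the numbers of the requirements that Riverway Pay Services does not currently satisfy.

1, 7, 8

1. condition 'issues stored value' holds; designated compliance officers 1 < 2 → not met
2. surety bond $90,000 ≥ $75,000 → met
3. suspicious-activity review 251 days ago vs limit 365 → met
4. independent AML audit 697 days ago vs limit 730 → met
5. customer identification procedures present → met
6. condition 'offers currency exchange' holds; tangible net worth $225,000 ≥ $200,000 → met
7. agent due-diligence review 376 days ago vs limit 365 → not met
8. condition 'transmits funds internationally' holds; FinCEN registration confirmation absent → not met
9. sanctions-list screening review 23 days ago vs limit 30 → met
10. regulatory findings open 0 ≤ 0 → met
Not met: 1, 7, 8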